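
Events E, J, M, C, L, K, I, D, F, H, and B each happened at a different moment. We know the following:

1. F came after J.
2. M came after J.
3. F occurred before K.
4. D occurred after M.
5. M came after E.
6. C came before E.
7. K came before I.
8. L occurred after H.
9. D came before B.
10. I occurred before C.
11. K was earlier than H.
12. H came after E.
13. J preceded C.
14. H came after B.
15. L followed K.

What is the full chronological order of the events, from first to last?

The constraints fix every adjacent pair, so only one ordering works:
J → F → K → I → C → E → M → D → B → H → L.

J, F, K, I, C, E, M, D, B, H, L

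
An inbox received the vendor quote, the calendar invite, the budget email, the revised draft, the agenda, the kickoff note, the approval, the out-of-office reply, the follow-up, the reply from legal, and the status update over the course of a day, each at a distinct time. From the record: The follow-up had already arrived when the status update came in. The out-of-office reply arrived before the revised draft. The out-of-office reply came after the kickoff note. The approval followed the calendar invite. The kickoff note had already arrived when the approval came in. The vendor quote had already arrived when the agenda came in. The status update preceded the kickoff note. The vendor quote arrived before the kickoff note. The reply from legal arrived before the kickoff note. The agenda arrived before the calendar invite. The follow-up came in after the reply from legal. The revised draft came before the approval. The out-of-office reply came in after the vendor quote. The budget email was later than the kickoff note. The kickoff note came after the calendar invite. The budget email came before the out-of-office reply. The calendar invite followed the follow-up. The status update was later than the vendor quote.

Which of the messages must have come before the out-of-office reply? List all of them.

Directly stated before the out-of-office reply: the budget email, the kickoff note, and the vendor quote.
The agenda reaches the out-of-office reply via the agenda → the calendar invite → the kickoff note → the out-of-office reply.
The calendar invite reaches the out-of-office reply via the calendar invite → the kickoff note → the out-of-office reply.
The follow-up reaches the out-of-office reply via the follow-up → the calendar invite → the kickoff note → the out-of-office reply.
Likewise the reply from legal and the status update each reach the out-of-office reply by chaining the stated constraints.
No chain forces the approval (or any of the others) ahead of the out-of-office reply.

the agenda, the budget email, the calendar invite, the follow-up, the kickoff note, the reply from legal, the status update, the vendor quote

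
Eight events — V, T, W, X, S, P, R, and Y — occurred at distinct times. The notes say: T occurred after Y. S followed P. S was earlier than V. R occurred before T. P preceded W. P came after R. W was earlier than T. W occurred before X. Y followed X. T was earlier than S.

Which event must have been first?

R

R has a chain of constraints placing it before every other event, so R must be first.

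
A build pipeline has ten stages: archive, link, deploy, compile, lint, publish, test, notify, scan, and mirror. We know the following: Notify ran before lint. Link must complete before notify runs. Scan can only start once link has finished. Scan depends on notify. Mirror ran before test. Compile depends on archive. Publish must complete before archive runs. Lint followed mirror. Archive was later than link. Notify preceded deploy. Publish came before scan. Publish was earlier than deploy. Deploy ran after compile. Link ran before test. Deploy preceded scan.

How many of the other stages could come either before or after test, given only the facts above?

7

Forced before test: link and mirror.
That leaves archive, compile, deploy, lint, notify, publish, and scan with no forced order relative to test — 7.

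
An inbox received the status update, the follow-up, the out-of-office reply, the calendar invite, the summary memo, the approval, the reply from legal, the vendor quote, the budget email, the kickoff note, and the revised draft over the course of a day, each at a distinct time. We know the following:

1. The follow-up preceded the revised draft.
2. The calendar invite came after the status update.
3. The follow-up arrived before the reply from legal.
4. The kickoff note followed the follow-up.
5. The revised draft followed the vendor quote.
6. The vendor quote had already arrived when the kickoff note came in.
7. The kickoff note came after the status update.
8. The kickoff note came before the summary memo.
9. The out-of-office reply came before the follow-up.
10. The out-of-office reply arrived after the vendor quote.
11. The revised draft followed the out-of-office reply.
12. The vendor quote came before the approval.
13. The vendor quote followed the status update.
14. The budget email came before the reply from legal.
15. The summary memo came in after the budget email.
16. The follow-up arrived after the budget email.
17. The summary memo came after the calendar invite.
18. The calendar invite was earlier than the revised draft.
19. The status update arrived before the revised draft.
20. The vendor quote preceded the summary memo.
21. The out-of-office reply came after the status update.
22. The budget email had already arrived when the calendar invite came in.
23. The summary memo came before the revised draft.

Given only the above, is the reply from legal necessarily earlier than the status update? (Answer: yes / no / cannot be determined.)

no

Tracing the constraints gives the status update → the out-of-office reply → the follow-up → the reply from legal, so the status update must come before the reply from legal.
That means the reply from legal cannot be before the status update.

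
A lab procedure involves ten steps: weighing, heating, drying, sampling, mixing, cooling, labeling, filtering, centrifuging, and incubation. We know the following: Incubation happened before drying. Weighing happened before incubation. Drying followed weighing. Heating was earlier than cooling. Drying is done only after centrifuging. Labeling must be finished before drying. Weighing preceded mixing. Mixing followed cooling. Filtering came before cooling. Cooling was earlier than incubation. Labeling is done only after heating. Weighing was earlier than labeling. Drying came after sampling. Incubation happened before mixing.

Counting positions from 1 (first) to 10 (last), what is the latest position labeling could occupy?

Labeling must come before drying — 1 step forced after it.
Everything else can be placed before labeling in some valid order, so labeling can sit as late as position 10 − 1 = 9.

9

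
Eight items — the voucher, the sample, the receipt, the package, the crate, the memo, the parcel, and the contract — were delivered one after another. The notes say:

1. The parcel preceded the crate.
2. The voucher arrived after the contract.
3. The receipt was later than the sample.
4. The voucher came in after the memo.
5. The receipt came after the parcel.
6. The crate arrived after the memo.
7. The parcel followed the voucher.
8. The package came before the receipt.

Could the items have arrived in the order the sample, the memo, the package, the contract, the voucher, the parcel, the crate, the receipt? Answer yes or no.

yes

Check each stated constraint against the proposed order — e.g. the memo is ahead of the crate; the sample is ahead of the receipt. Every pair is in the required order; nothing is violated.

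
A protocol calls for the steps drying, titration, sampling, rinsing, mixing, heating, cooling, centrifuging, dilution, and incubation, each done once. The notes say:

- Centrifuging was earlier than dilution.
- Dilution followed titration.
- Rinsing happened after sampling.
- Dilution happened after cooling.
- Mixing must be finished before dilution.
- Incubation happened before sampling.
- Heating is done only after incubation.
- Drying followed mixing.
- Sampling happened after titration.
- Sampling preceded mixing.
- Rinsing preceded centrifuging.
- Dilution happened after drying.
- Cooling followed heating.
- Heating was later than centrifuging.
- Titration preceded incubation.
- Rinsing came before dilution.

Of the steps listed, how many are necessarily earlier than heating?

5

Directly stated before heating: centrifuging and incubation.
Rinsing reaches heating via rinsing → centrifuging → heating.
Sampling reaches heating via sampling → rinsing → centrifuging → heating.
Titration reaches heating via titration → incubation → heating.
That's centrifuging, incubation, rinsing, sampling, and titration — 5 in all.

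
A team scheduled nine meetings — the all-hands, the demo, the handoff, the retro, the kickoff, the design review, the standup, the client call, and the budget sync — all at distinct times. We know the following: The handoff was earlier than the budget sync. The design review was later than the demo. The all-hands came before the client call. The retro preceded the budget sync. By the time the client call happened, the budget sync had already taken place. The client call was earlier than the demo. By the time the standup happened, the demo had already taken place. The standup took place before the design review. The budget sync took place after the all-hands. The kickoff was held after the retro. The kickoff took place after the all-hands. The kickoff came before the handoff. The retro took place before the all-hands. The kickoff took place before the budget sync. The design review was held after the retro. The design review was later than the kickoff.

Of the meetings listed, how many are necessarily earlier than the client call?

Directly stated before the client call: the all-hands and the budget sync.
The handoff reaches the client call via the handoff → the budget sync → the client call.
The kickoff reaches the client call via the kickoff → the budget sync → the client call.
The retro reaches the client call via the retro → the budget sync → the client call.
That's the all-hands, the budget sync, the handoff, the kickoff, and the retro — 5 in all.

5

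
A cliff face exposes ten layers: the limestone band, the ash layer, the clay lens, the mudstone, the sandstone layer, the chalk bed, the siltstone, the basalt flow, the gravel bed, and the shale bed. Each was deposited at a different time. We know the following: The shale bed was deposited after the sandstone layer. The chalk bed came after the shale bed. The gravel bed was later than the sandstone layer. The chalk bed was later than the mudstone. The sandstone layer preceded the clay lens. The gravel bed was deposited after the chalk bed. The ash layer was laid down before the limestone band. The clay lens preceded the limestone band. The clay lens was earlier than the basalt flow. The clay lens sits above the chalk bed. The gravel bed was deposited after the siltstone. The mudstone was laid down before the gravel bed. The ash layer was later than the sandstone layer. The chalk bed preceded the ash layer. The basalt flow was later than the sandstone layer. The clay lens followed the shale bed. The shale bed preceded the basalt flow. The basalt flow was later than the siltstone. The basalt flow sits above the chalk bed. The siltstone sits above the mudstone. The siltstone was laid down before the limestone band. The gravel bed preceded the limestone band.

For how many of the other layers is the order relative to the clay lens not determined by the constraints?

3

Forced before the clay lens: the chalk bed, the mudstone, the sandstone layer, and the shale bed; forced after the clay lens: the basalt flow and the limestone band.
That leaves the ash layer, the gravel bed, and the siltstone with no forced order relative to the clay lens — 3.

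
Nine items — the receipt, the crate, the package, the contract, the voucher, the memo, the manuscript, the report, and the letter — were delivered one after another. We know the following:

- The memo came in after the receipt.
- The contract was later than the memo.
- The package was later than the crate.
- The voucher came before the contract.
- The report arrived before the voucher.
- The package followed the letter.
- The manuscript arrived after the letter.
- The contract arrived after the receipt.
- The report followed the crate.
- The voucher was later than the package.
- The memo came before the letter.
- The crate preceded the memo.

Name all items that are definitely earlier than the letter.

Directly stated before the letter: the memo.
The crate reaches the letter via the crate → the memo → the letter.
The receipt reaches the letter via the receipt → the memo → the letter.

the crate, the memo, the receipt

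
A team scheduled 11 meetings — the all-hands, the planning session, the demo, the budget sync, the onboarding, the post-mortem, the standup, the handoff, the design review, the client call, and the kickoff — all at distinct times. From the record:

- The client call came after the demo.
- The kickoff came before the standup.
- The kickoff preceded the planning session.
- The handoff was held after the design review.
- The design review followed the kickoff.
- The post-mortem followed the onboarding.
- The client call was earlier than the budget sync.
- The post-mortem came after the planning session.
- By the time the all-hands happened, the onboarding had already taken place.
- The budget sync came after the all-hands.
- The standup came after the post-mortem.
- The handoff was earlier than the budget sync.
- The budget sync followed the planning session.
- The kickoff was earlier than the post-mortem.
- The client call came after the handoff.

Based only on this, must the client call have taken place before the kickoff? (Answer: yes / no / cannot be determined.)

no

Tracing the constraints gives the kickoff → the design review → the handoff → the client call, so the kickoff must come before the client call.
That means the client call cannot be before the kickoff.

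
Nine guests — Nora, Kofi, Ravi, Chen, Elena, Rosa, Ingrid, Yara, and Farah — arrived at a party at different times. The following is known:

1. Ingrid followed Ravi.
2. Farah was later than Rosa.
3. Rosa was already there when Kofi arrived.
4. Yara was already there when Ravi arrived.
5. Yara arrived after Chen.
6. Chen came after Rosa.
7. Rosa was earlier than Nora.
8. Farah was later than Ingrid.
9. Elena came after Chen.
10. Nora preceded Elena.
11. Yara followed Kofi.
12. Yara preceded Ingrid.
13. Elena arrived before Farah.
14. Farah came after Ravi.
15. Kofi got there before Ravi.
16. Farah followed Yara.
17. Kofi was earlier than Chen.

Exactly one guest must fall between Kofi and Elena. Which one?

Tracing the constraints gives Kofi → Chen → Elena, so Chen sits after Kofi and before Elena.
No other guest is forced both after Kofi and before Elena.

Chen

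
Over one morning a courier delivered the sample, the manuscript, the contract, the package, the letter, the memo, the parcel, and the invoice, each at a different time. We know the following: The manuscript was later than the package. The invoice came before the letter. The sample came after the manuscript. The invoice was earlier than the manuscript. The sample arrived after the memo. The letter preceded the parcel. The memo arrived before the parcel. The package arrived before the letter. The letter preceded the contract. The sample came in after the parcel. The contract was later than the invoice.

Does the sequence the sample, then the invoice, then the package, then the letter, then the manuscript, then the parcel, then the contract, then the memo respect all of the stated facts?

no

The constraints require the parcel before the sample, but in the proposed sequence the sample appears ahead of the parcel. That one violation is enough.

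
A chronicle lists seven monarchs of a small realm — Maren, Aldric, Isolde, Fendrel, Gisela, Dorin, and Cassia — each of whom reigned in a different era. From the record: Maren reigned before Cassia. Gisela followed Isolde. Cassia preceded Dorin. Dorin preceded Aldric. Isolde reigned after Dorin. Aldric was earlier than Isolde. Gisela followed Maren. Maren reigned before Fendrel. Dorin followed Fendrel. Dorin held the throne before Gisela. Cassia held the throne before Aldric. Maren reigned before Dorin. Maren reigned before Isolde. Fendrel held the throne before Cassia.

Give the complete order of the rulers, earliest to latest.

Maren, Fendrel, Cassia, Dorin, Aldric, Isolde, Gisela

The constraints fix every adjacent pair, so only one ordering works:
Maren → Fendrel → Cassia → Dorin → Aldric → Isolde → Gisela.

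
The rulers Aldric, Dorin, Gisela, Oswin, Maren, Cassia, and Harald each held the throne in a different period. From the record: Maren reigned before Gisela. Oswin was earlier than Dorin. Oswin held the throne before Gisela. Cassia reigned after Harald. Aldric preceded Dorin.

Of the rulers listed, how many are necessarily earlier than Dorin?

Directly stated before Dorin: Aldric and Oswin.
No chain forces Cassia (or any of the others) ahead of Dorin.
That's Aldric and Oswin — 2 in all.

2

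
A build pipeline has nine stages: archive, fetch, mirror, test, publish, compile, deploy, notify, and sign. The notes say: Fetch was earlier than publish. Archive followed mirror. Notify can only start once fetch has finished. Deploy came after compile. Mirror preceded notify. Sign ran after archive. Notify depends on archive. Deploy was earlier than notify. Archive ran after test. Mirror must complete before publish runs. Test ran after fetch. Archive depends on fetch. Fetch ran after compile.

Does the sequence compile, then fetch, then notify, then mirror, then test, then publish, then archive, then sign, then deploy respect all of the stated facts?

no

The constraints require mirror before notify, but in the proposed sequence notify appears ahead of mirror. That one violation is enough.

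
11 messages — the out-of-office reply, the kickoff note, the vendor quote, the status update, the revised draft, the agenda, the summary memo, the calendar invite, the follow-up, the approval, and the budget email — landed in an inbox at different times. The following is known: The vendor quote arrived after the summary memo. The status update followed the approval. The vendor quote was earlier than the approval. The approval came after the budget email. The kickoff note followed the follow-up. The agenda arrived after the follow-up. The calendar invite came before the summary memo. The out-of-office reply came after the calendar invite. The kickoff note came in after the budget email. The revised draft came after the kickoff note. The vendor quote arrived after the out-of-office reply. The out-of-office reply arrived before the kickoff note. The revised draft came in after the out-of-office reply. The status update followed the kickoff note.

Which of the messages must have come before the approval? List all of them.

the budget email, the calendar invite, the out-of-office reply, the summary memo, the vendor quote

Directly stated before the approval: the budget email and the vendor quote.
The calendar invite reaches the approval via the calendar invite → the summary memo → the vendor quote → the approval.
The out-of-office reply reaches the approval via the out-of-office reply → the vendor quote → the approval.
The summary memo reaches the approval via the summary memo → the vendor quote → the approval.
No chain forces the kickoff note (or any of the others) ahead of the approval.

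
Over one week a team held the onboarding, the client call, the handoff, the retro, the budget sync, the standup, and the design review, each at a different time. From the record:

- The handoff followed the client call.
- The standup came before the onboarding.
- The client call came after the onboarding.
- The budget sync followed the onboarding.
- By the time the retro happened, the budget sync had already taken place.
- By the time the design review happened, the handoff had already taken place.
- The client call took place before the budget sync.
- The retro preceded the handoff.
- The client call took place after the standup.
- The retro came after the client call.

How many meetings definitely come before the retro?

4

Directly stated before the retro: the budget sync and the client call.
The onboarding reaches the retro via the onboarding → the client call → the retro.
The standup reaches the retro via the standup → the client call → the retro.
That's the budget sync, the client call, the onboarding, and the standup — 4 in all.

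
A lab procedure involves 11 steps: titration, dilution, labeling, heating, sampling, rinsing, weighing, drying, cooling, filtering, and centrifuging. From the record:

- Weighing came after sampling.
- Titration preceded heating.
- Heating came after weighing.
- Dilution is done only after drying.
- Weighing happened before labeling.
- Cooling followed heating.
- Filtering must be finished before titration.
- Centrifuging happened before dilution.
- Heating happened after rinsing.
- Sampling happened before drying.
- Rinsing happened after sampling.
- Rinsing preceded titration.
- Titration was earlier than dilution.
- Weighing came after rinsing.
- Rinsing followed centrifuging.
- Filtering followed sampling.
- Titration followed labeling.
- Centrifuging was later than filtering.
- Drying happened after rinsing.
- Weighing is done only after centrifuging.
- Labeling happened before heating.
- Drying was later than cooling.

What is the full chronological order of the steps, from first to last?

The constraints fix every adjacent pair, so only one ordering works:
sampling → filtering → centrifuging → rinsing → weighing → labeling → titration → heating → cooling → drying → dilution.

sampling, filtering, centrifuging, rinsing, weighing, labeling, titration, heating, cooling, drying, dilution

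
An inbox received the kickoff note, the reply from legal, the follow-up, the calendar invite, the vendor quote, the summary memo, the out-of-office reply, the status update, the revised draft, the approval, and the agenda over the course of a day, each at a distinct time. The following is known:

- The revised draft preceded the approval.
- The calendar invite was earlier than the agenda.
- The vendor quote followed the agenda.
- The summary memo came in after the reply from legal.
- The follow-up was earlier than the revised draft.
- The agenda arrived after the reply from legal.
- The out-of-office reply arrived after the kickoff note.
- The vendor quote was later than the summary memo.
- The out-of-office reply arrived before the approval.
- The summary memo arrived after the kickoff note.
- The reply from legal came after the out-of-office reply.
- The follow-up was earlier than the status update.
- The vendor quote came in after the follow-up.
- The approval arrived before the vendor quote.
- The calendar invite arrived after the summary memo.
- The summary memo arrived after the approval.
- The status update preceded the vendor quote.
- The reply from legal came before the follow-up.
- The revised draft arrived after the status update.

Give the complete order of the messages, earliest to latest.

the kickoff note, the out-of-office reply, the reply from legal, the follow-up, the status update, the revised draft, the approval, the summary memo, the calendar invite, the agenda, the vendor quote

The constraints fix every adjacent pair, so only one ordering works:
the kickoff note → the out-of-office reply → the reply from legal → the follow-up → the status update → the revised draft → the approval → the summary memo → the calendar invite → the agenda → the vendor quote.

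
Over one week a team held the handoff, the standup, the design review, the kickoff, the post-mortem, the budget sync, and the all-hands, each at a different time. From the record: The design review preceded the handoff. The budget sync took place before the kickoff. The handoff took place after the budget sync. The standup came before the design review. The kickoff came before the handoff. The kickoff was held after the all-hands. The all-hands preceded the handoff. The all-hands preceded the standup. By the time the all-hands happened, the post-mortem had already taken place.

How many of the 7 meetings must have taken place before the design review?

3

Directly stated before the design review: the standup.
The all-hands reaches the design review via the all-hands → the standup → the design review.
The post-mortem reaches the design review via the post-mortem → the all-hands → the standup → the design review.
No chain forces the kickoff (or any of the others) ahead of the design review.
That's the all-hands, the post-mortem, and the standup — 3 in all.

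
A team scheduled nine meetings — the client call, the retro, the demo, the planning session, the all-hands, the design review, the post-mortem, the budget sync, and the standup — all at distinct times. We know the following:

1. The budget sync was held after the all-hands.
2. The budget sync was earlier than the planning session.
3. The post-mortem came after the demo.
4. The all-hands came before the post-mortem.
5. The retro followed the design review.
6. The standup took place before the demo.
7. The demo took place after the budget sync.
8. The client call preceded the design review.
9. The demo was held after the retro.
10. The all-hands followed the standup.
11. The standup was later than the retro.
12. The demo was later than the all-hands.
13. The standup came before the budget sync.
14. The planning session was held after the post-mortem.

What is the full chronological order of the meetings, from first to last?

the client call, the design review, the retro, the standup, the all-hands, the budget sync, the demo, the post-mortem, the planning session

The constraints fix every adjacent pair, so only one ordering works:
the client call → the design review → the retro → the standup → the all-hands → the budget sync → the demo → the post-mortem → the planning session.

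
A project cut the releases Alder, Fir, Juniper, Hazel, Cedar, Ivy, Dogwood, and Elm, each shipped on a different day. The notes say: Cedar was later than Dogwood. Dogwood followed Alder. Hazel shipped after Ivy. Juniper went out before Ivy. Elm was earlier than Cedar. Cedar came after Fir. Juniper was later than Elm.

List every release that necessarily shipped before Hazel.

Elm, Ivy, Juniper

Directly stated before Hazel: Ivy.
Elm reaches Hazel via Elm → Juniper → Ivy → Hazel.
Juniper reaches Hazel via Juniper → Ivy → Hazel.
No chain forces Dogwood (or any of the others) ahead of Hazel.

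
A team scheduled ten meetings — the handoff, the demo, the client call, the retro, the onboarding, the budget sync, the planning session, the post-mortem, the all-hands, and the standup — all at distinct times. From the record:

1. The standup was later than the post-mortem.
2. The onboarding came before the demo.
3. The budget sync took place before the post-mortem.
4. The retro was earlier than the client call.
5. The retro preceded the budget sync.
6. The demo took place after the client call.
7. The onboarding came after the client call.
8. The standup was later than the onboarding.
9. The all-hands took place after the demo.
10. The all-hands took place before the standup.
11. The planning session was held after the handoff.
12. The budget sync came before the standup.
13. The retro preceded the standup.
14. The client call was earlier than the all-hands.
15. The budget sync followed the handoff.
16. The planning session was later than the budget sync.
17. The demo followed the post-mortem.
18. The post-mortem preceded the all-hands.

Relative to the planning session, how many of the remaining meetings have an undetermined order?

6

Forced before the planning session: the budget sync, the handoff, and the retro.
That leaves the all-hands, the client call, the demo, the onboarding, the post-mortem, and the standup with no forced order relative to the planning session — 6.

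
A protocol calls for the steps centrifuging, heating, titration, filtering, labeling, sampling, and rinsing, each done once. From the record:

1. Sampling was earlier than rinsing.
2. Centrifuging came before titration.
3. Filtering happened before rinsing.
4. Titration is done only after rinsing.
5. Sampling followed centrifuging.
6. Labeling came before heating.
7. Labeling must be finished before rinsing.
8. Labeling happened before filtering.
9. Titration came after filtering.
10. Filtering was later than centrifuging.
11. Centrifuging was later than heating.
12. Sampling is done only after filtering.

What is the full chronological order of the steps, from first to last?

The constraints fix every adjacent pair, so only one ordering works:
labeling → heating → centrifuging → filtering → sampling → rinsing → titration.

labeling, heating, centrifuging, filtering, sampling, rinsing, titration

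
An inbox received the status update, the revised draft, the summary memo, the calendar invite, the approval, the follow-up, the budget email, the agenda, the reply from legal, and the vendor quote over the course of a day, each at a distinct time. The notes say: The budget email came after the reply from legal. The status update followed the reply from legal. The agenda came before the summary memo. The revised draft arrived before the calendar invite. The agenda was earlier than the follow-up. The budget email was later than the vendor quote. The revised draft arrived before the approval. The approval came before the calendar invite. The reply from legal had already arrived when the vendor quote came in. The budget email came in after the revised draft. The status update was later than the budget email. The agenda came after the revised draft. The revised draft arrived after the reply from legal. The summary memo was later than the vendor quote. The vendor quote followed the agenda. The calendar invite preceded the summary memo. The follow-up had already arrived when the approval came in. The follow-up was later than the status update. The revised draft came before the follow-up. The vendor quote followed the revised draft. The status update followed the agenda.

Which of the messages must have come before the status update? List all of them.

Directly stated before the status update: the agenda, the budget email, and the reply from legal.
The revised draft reaches the status update via the revised draft → the agenda → the status update.
The vendor quote reaches the status update via the vendor quote → the budget email → the status update.

the agenda, the budget email, the reply from legal, the revised draft, the vendor quote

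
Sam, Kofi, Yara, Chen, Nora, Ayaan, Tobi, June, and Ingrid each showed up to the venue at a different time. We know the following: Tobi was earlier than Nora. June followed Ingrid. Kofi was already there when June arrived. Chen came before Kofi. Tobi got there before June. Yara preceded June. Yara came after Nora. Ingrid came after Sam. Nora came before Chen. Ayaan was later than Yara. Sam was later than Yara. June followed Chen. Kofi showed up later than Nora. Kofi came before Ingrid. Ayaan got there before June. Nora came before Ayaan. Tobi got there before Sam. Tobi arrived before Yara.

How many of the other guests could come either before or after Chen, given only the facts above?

3

Forced before Chen: Nora and Tobi; forced after Chen: Ingrid, June, and Kofi.
That leaves Ayaan, Sam, and Yara with no forced order relative to Chen — 3.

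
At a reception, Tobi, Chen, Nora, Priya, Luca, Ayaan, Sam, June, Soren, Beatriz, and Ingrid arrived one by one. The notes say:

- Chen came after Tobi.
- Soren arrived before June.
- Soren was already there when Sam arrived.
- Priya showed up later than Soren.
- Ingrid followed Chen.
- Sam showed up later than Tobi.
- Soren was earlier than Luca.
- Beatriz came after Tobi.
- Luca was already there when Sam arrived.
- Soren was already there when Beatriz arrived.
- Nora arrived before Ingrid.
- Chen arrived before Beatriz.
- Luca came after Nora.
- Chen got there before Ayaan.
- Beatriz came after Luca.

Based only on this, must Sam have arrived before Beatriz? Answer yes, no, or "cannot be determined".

cannot be determined

No chain of stated constraints runs from Sam to Beatriz, and none runs from Beatriz to Sam either.
So the relative order of Sam and Beatriz is not fixed by the given facts.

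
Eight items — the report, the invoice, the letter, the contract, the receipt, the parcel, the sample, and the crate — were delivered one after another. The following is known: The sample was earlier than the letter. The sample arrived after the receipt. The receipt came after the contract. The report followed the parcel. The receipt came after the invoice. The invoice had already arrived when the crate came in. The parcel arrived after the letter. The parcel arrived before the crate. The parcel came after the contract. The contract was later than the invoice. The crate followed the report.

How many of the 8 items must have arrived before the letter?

Directly stated before the letter: the sample.
The contract reaches the letter via the contract → the receipt → the sample → the letter.
The invoice reaches the letter via the invoice → the receipt → the sample → the letter.
The receipt reaches the letter via the receipt → the sample → the letter.
That's the contract, the invoice, the receipt, and the sample — 4 in all.

4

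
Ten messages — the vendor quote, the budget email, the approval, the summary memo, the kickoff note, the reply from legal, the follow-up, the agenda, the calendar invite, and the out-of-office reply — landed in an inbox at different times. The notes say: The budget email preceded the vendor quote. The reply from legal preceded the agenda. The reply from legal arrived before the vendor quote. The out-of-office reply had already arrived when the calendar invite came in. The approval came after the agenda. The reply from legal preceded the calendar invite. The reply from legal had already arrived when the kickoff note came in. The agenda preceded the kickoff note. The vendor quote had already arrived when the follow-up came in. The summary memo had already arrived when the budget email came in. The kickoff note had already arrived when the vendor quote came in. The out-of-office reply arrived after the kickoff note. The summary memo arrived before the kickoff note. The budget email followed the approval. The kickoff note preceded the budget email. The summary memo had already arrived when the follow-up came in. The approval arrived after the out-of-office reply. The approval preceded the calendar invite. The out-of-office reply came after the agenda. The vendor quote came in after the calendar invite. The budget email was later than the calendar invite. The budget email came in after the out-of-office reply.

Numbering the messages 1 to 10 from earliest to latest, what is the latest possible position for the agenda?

3

The agenda must come before the approval, the budget email, the calendar invite, the follow-up, the kickoff note, the out-of-office reply, and the vendor quote — 7 messages forced after it.
Everything else can be placed before the agenda in some valid order, so the agenda can sit as late as position 10 − 7 = 3.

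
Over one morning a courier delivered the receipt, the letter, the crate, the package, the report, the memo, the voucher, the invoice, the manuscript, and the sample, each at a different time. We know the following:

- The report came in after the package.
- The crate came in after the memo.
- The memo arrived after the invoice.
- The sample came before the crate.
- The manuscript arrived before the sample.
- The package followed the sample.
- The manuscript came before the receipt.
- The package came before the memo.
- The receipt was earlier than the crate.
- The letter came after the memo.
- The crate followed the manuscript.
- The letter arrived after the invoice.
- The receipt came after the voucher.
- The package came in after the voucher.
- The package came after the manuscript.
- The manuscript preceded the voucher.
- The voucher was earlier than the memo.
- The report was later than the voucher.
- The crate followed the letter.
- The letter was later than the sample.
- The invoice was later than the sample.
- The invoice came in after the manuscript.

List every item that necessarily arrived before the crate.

Directly stated before the crate: the letter, the manuscript, the memo, the receipt, and the sample.
The invoice reaches the crate via the invoice → the letter → the crate.
The package reaches the crate via the package → the memo → the crate.
The voucher reaches the crate via the voucher → the receipt → the crate.

the invoice, the letter, the manuscript, the memo, the package, the receipt, the sample, the voucher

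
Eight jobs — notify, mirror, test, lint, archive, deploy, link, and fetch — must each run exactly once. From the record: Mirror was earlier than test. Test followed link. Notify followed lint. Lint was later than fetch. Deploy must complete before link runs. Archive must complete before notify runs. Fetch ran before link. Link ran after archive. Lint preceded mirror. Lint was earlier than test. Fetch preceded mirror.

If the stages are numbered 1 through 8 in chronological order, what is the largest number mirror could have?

7

Mirror must come before test — 1 stage forced after it.
Everything else can be placed before mirror in some valid order, so mirror can sit as late as position 8 − 1 = 7.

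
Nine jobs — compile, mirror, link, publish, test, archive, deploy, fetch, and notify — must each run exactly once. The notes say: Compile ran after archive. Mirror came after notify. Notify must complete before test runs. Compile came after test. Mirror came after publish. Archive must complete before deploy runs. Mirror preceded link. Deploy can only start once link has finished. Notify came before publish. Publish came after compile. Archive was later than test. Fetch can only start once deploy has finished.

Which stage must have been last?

fetch

Every other stage has a chain of constraints placing it before fetch, so fetch is last.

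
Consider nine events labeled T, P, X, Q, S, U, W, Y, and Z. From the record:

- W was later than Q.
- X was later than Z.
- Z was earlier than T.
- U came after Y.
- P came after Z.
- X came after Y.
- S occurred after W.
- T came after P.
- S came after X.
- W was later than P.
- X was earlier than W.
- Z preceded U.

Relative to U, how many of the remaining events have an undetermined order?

Forced before U: Y and Z.
That leaves P, Q, S, T, W, and X with no forced order relative to U — 6.

6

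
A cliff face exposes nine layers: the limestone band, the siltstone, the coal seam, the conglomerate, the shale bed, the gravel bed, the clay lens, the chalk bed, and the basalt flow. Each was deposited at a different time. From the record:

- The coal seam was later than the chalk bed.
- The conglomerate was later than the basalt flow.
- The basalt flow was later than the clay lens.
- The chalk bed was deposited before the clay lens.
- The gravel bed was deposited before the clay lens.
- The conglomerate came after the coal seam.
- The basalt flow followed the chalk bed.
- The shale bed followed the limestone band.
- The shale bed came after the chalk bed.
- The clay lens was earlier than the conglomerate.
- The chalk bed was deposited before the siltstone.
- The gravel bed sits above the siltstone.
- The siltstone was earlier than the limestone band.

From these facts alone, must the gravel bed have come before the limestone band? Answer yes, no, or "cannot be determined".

cannot be determined

No chain of stated constraints runs from the gravel bed to the limestone band, and none runs from the limestone band to the gravel bed either.
So the relative order of the gravel bed and the limestone band is not fixed by the given facts.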